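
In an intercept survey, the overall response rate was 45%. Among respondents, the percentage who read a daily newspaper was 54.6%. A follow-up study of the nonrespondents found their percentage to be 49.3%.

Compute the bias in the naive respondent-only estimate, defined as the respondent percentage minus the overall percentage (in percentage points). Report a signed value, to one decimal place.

+2.9 percentage points

Nonresponse fraction = 1 − 0.45 = 0.55.
Bias = (nonresponse fraction) × (respondent percentage − nonrespondent percentage)
     = 0.55 × (54.6 − 49.3) = 0.55 × 5.3 = 2.915.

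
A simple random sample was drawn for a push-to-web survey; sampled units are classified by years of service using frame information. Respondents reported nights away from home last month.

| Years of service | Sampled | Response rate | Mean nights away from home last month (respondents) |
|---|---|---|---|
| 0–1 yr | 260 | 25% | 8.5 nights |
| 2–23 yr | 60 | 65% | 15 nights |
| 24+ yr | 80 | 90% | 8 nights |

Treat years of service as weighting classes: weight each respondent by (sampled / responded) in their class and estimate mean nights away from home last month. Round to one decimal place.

9.4

Each respondent's weight = sampled/responded in their class; summing within a class gives n_sampled, so:
  0–1 yr: 260 × 8.5 = 2210
  2–23 yr: 60 × 15 = 900
  24+ yr: 80 × 8 = 640
Adjusted estimate = 3750 / 400 = 9.375 → 9.4.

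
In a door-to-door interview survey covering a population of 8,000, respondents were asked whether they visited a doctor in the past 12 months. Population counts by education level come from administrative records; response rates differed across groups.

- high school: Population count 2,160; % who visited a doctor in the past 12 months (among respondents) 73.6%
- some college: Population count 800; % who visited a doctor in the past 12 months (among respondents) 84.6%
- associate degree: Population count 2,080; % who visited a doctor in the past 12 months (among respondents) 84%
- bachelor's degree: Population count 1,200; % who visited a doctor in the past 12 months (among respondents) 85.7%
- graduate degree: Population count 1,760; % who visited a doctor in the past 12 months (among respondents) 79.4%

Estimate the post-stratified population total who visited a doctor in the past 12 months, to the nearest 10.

Each cell contributes its population count × the respondent rate:
  high school: 2,160 × 73.6% = 1589.76
  some college: 800 × 84.6% = 676.8
  associate degree: 2,080 × 84% = 1747.2
  bachelor's degree: 1,200 × 85.7% = 1028.4
  graduate degree: 1,760 × 79.4% = 1397.44
Estimated total = 6439.6 → 6,440.

6,440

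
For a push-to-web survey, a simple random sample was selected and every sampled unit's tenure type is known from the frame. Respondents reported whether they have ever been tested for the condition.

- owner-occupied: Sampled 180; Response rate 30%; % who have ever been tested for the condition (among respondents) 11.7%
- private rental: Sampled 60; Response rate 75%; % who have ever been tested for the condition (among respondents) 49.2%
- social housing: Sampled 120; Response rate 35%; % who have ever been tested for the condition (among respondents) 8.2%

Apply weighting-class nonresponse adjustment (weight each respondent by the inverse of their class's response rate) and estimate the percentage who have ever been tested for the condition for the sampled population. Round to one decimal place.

16.8%

Each respondent's weight = sampled/responded in their class; summing within a class gives n_sampled, so:
  owner-occupied: 180 × 11.7 = 2106
  private rental: 60 × 49.2 = 2952
  social housing: 120 × 8.2 = 984
Adjusted estimate = 6042 / 360 = 16.7833 → 16.8%.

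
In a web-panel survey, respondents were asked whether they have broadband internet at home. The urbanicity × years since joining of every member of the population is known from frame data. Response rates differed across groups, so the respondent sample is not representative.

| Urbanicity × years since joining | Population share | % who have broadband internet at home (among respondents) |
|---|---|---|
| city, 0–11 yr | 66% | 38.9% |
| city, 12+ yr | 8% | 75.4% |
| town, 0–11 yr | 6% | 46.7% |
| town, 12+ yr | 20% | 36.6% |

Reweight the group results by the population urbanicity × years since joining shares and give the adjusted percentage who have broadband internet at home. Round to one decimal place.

41.8%

Post-stratification weights by population share, not respondent share:
  city, 0–11 yr: 0.66 × 38.9 = 25.674
  city, 12+ yr: 0.08 × 75.4 = 6.032
  town, 0–11 yr: 0.06 × 46.7 = 2.802
  town, 12+ yr: 0.2 × 36.6 = 7.32
Post-stratified estimate = 41.828 → 41.8%.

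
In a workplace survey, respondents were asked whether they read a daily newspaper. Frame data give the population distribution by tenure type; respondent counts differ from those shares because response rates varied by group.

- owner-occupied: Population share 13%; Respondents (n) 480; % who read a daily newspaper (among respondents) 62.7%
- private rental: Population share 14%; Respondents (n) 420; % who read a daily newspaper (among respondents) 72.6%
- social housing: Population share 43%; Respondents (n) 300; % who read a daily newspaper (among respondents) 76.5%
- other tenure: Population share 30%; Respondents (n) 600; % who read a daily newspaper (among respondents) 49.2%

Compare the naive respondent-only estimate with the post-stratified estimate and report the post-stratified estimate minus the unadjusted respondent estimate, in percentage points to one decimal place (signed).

+3.2 percentage points

Naive respondent-only estimate (weights = respondent counts):
  (480/1800)×62.7 + (420/1800)×72.6 + (300/1800)×76.5 + (600/1800)×49.2 = 62.81%
Post-stratifying to population shares instead:
  0.13×62.7 + 0.14×72.6 + 0.43×76.5 + 0.3×49.2 = 65.97%
Difference = 65.97 − 62.81 = 3.16 pp.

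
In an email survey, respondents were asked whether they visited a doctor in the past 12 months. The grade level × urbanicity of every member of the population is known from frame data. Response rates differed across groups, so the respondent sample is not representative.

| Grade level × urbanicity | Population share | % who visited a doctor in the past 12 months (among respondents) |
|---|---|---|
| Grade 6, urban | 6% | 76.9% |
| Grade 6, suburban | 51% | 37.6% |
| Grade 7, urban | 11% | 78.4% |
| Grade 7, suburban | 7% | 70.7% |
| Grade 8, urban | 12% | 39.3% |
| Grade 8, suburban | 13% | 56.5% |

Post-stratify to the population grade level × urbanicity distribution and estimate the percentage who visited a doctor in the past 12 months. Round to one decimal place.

49.4%

Weight each group's respondent value by its population share:
  Grade 6, urban: 0.06 × 76.9 = 4.614
  Grade 6, suburban: 0.51 × 37.6 = 19.176
  Grade 7, urban: 0.11 × 78.4 = 8.624
  Grade 7, suburban: 0.07 × 70.7 = 4.949
  Grade 8, urban: 0.12 × 39.3 = 4.716
  Grade 8, suburban: 0.13 × 56.5 = 7.345
Post-stratified estimate = 49.424 → 49.4%.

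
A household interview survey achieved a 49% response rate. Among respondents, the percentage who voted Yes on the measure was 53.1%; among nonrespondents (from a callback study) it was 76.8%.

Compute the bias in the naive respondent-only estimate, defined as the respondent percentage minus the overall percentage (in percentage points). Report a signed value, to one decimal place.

-12.1 percentage points

Nonresponse fraction = 1 − 0.49 = 0.51.
Bias = (nonresponse fraction) × (respondent percentage − nonrespondent percentage)
     = 0.51 × (53.1 − 76.8) = 0.51 × -23.7 = -12.087.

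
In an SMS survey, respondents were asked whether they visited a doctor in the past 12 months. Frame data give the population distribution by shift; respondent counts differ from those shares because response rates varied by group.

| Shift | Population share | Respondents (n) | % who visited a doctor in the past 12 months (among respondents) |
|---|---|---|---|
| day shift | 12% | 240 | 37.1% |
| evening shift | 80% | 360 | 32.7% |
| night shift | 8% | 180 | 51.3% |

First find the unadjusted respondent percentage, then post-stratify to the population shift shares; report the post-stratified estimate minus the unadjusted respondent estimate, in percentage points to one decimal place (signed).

-3.6 percentage points

Unadjusted (pooled respondent) estimate weights by respondent counts:
  (240/780)×37.1 + (360/780)×32.7 + (180/780)×51.3 = 38.3462%
Reweighting by population shift shares:
  0.12×37.1 + 0.8×32.7 + 0.08×51.3 = 34.716%
Difference = 34.716 − 38.3462 = -3.6302 pp.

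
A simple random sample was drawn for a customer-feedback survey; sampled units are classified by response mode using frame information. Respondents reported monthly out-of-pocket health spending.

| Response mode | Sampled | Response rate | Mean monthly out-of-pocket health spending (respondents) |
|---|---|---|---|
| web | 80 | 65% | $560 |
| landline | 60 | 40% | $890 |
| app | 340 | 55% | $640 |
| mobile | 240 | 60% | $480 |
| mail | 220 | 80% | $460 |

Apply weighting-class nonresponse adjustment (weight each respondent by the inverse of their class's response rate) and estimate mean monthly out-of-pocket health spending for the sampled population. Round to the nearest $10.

With weight = n_sampled/n_responded per class, the weighted class total is n_sampled:
  web: 80 × 560 = 44,800
  landline: 60 × 890 = 53,400
  app: 340 × 640 = 217,600
  mobile: 240 × 480 = 115,200
  mail: 220 × 460 = 101,200
Adjusted estimate = 532,200 / 940 = 566.17 → $570.

$570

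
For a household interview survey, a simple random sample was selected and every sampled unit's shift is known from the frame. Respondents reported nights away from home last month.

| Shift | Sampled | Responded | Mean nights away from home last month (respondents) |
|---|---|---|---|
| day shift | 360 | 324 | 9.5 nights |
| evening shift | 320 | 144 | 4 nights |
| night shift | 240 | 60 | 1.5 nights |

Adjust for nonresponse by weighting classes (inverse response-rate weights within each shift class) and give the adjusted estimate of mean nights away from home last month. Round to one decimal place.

5.5

Response rates by class: day shift 324/360 = 90%, evening shift 144/320 = 45%, night shift 60/240 = 25%.
Inverse-response-rate weighting restores each class to its sampled count, so class totals weight by n_sampled:
  day shift: 360 × 9.5 = 3420
  evening shift: 320 × 4 = 1280
  night shift: 240 × 1.5 = 360
Adjusted estimate = 5060 / 920 = 5.5 → 5.5.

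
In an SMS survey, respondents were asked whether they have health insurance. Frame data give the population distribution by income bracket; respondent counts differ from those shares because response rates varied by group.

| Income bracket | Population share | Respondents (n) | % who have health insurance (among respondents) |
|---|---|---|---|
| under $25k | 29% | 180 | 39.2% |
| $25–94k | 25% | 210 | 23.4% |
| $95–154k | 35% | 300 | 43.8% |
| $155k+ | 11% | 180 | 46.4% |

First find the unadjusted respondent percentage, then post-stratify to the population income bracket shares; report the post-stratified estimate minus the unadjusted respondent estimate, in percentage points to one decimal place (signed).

Naive respondent-only estimate (weights = respondent counts):
  (180/870)×39.2 + (210/870)×23.4 + (300/870)×43.8 + (180/870)×46.4 = 38.4621%
Post-stratified estimate weights by population shares:
  0.29×39.2 + 0.25×23.4 + 0.35×43.8 + 0.11×46.4 = 37.652%
Difference = 37.652 − 38.4621 = -0.8101 pp.

-0.8 percentage points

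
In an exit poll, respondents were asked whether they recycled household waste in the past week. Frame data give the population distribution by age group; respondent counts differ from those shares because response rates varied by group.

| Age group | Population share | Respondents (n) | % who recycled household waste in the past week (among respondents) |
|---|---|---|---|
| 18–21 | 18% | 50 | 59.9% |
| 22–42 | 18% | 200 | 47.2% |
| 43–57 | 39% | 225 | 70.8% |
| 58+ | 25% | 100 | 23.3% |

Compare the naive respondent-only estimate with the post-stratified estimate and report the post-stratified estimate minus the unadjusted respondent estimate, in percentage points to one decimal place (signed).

Unadjusted (pooled respondent) estimate weights by respondent counts:
  (50/575)×59.9 + (200/575)×47.2 + (225/575)×70.8 + (100/575)×23.3 = 53.3826%
Post-stratified estimate weights by population shares:
  0.18×59.9 + 0.18×47.2 + 0.39×70.8 + 0.25×23.3 = 52.715%
Difference = 52.715 − 53.3826 = -0.6676 pp.

-0.7 percentage points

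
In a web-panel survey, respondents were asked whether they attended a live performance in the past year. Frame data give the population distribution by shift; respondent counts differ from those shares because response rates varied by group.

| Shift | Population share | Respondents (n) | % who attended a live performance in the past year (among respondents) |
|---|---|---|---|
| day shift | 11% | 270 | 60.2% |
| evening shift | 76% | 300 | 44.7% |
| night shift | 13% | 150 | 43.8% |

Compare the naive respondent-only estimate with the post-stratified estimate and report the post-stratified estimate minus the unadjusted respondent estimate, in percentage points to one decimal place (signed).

Without adjustment, the pooled respondent share is:
  (270/720)×60.2 + (300/720)×44.7 + (150/720)×43.8 = 50.325%
Reweighting by population shift shares:
  0.11×60.2 + 0.76×44.7 + 0.13×43.8 = 46.288%
Difference = 46.288 − 50.325 = -4.037 pp.

-4.0 percentage points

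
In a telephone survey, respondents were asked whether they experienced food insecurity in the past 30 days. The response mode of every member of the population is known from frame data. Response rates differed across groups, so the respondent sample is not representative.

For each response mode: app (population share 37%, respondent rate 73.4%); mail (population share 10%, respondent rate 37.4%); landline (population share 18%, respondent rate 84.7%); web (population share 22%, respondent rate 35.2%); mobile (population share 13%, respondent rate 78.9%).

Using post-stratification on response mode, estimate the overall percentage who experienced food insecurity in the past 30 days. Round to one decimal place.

64.1%

Post-stratification weights by population share, not respondent share:
  app: 0.37 × 73.4 = 27.158
  mail: 0.1 × 37.4 = 3.74
  landline: 0.18 × 84.7 = 15.246
  web: 0.22 × 35.2 = 7.744
  mobile: 0.13 × 78.9 = 10.257
Post-stratified estimate = 64.145 → 64.1%.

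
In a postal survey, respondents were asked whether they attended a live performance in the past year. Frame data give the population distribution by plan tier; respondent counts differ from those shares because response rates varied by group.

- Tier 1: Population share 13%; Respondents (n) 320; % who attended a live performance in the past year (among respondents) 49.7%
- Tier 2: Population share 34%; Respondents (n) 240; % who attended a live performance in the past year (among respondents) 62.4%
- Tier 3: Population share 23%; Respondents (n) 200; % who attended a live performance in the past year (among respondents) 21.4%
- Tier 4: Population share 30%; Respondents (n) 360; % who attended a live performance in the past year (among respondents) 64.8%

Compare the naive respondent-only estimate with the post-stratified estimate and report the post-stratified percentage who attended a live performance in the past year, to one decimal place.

52.0%

Naive respondent-only estimate (weights = respondent counts):
  (320/1120)×49.7 + (240/1120)×62.4 + (200/1120)×21.4 + (360/1120)×64.8 = 52.2214%
Reweighting by population plan tier shares:
  0.13×49.7 + 0.34×62.4 + 0.23×21.4 + 0.3×64.8 = 52.039%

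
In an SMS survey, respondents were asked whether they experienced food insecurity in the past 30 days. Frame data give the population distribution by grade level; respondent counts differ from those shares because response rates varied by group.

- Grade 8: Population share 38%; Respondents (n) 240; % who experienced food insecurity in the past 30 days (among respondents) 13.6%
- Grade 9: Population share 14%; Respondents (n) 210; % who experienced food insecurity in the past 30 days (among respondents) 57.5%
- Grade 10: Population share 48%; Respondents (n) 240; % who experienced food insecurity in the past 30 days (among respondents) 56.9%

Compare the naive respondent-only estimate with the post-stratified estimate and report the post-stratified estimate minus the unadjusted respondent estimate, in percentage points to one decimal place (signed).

Unadjusted (pooled respondent) estimate weights by respondent counts:
  (240/690)×13.6 + (210/690)×57.5 + (240/690)×56.9 = 42.0217%
Post-stratifying to population shares instead:
  0.38×13.6 + 0.14×57.5 + 0.48×56.9 = 40.53%
Difference = 40.53 − 42.0217 = -1.4917 pp.

-1.5 percentage points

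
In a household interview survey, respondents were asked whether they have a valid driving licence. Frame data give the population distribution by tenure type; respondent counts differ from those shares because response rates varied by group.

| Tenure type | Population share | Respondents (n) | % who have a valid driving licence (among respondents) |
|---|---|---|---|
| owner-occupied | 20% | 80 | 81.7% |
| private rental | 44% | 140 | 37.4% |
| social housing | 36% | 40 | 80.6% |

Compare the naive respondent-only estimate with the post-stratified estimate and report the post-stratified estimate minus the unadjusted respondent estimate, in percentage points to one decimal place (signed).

Without adjustment, the pooled respondent share is:
  (80/260)×81.7 + (140/260)×37.4 + (40/260)×80.6 = 57.6769%
Reweighting by population tenure type shares:
  0.2×81.7 + 0.44×37.4 + 0.36×80.6 = 61.812%
Difference = 61.812 − 57.6769 = 4.1351 pp.

+4.1 percentage points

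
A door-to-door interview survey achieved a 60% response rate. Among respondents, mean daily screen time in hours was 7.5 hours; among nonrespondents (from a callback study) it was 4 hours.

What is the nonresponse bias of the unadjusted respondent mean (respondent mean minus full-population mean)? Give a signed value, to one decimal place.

Nonresponse fraction = 1 − 0.6 = 0.4.
Bias = (nonresponse fraction) × (respondent mean − nonrespondent mean)
     = 0.4 × (7.5 − 4) = 0.4 × 3.5 = 1.4.

+1.4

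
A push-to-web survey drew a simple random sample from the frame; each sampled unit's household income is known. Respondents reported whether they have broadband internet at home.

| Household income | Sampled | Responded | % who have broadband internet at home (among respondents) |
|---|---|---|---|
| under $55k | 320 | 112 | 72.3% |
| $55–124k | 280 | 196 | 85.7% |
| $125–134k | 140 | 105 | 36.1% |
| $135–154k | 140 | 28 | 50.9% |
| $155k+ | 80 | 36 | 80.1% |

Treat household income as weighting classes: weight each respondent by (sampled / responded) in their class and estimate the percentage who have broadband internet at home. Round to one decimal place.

68.5%

Response rates by class: under $55k 112/320 = 35%, $55–124k 196/280 = 70%, $125–134k 105/140 = 75%, $135–154k 28/140 = 20%, $155k+ 36/80 = 45%.
Weighting each respondent by the inverse class response rate inflates each class back to its sampled size, so the class weight is n_sampled:
  under $55k: 320 × 72.3 = 23,136
  $55–124k: 280 × 85.7 = 23,996
  $125–134k: 140 × 36.1 = 5054
  $135–154k: 140 × 50.9 = 7126
  $155k+: 80 × 80.1 = 6408
Adjusted estimate = 65,720 / 960 = 68.4583 → 68.5%.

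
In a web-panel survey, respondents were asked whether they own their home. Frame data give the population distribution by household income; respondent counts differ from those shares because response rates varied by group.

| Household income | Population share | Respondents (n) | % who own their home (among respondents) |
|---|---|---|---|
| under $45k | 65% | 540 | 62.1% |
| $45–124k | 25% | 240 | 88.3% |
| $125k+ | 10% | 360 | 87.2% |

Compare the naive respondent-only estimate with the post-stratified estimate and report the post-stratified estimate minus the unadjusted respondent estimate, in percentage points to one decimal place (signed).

Unadjusted (pooled respondent) estimate weights by respondent counts:
  (540/1140)×62.1 + (240/1140)×88.3 + (360/1140)×87.2 = 75.5421%
Post-stratified estimate weights by population shares:
  0.65×62.1 + 0.25×88.3 + 0.1×87.2 = 71.16%
Difference = 71.16 − 75.5421 = -4.3821 pp.

-4.4 percentage points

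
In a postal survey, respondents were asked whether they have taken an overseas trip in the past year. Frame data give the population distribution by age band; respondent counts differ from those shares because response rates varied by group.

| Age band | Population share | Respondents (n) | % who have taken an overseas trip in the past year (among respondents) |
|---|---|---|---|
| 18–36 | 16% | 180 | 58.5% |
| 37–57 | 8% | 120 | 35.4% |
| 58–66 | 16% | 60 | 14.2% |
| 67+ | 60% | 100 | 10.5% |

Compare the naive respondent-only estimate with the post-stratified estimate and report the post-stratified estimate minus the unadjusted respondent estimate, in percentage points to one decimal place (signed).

-15.5 percentage points

Without adjustment, the pooled respondent share is:
  (180/460)×58.5 + (120/460)×35.4 + (60/460)×14.2 + (100/460)×10.5 = 36.2609%
Post-stratifying to population shares instead:
  0.16×58.5 + 0.08×35.4 + 0.16×14.2 + 0.6×10.5 = 20.764%
Difference = 20.764 − 36.2609 = -15.4969 pp.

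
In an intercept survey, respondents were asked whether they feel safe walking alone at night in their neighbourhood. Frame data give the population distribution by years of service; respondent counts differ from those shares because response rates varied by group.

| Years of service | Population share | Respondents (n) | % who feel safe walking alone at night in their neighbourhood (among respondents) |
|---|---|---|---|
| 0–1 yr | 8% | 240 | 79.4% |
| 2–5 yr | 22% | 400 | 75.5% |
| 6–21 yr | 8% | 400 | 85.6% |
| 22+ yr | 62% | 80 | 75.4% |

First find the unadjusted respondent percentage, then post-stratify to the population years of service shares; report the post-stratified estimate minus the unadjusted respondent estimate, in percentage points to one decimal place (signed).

-3.4 percentage points

Without adjustment, the pooled respondent share is:
  (240/1120)×79.4 + (400/1120)×75.5 + (400/1120)×85.6 + (80/1120)×75.4 = 79.9357%
Post-stratifying to population shares instead:
  0.08×79.4 + 0.22×75.5 + 0.08×85.6 + 0.62×75.4 = 76.558%
Difference = 76.558 − 79.9357 = -3.3777 pp.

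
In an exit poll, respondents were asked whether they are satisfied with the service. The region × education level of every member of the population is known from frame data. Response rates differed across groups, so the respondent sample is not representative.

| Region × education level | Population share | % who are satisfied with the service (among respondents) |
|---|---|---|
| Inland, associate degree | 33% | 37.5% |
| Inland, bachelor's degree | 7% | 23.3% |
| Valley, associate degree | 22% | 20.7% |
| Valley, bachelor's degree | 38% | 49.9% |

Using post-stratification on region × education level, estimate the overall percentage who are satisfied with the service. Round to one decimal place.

37.5%

Reweight to the known region × education level distribution:
  Inland, associate degree: 0.33 × 37.5 = 12.375
  Inland, bachelor's degree: 0.07 × 23.3 = 1.631
  Valley, associate degree: 0.22 × 20.7 = 4.554
  Valley, bachelor's degree: 0.38 × 49.9 = 18.962
Post-stratified estimate = 37.522 → 37.5%.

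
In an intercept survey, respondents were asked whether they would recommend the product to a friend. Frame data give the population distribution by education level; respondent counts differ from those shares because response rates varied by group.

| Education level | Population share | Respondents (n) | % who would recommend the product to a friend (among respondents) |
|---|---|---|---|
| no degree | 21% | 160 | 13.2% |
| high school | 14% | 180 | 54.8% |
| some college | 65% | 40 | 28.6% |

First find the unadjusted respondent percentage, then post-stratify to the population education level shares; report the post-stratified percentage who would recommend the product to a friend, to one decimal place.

29.0%

Unadjusted (pooled respondent) estimate weights by respondent counts:
  (160/380)×13.2 + (180/380)×54.8 + (40/380)×28.6 = 34.5263%
Reweighting by population education level shares:
  0.21×13.2 + 0.14×54.8 + 0.65×28.6 = 29.034%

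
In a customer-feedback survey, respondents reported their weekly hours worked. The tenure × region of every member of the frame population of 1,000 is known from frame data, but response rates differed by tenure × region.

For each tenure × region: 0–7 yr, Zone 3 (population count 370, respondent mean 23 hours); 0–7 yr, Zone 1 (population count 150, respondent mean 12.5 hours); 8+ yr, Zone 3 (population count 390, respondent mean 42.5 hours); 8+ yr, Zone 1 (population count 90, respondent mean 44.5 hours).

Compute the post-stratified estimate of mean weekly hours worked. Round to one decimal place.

Each cell contributes population-share × respondent value:
  0–7 yr, Zone 3: (370/1,000) × 23 = 8.51
  0–7 yr, Zone 1: (150/1,000) × 12.5 = 1.875
  8+ yr, Zone 3: (390/1,000) × 42.5 = 16.575
  8+ yr, Zone 1: (90/1,000) × 44.5 = 4.005
Post-stratified estimate = 30.965 → 31.0.

31.0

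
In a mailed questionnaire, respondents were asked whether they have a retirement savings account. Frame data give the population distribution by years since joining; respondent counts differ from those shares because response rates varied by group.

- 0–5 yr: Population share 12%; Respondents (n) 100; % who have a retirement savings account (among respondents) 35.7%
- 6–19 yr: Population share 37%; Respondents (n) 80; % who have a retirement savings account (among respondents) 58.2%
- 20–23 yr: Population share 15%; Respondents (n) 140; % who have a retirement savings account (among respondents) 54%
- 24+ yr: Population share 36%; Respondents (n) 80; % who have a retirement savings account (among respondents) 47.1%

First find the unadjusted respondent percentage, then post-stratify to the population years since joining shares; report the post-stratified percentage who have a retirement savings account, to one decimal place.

50.9%

Without adjustment, the pooled respondent share is:
  (100/400)×35.7 + (80/400)×58.2 + (140/400)×54 + (80/400)×47.1 = 48.885%
Post-stratifying to population shares instead:
  0.12×35.7 + 0.37×58.2 + 0.15×54 + 0.36×47.1 = 50.874%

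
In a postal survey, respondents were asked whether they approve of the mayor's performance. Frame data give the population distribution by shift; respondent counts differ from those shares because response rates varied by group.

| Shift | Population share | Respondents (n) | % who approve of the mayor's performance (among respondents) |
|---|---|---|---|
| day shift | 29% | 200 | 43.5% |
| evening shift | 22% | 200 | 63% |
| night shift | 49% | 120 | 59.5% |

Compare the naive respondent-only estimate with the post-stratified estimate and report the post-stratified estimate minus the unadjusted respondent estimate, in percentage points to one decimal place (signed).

Without adjustment, the pooled respondent share is:
  (200/520)×43.5 + (200/520)×63 + (120/520)×59.5 = 54.6923%
Post-stratifying to population shares instead:
  0.29×43.5 + 0.22×63 + 0.49×59.5 = 55.63%
Difference = 55.63 − 54.6923 = 0.9377 pp.

+0.9 percentage points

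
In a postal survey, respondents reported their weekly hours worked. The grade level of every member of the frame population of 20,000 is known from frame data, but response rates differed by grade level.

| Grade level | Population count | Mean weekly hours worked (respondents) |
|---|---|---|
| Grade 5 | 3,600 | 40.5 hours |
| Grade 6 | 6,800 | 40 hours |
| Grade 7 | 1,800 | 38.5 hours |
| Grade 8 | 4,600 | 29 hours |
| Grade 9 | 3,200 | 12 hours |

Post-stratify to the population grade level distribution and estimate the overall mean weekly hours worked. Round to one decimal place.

32.9

Weight each group's respondent value by its population share:
  Grade 5: (3,600/20,000) × 40.5 = 7.29
  Grade 6: (6,800/20,000) × 40 = 13.6
  Grade 7: (1,800/20,000) × 38.5 = 3.465
  Grade 8: (4,600/20,000) × 29 = 6.67
  Grade 9: (3,200/20,000) × 12 = 1.92
Post-stratified estimate = 32.945 → 32.9.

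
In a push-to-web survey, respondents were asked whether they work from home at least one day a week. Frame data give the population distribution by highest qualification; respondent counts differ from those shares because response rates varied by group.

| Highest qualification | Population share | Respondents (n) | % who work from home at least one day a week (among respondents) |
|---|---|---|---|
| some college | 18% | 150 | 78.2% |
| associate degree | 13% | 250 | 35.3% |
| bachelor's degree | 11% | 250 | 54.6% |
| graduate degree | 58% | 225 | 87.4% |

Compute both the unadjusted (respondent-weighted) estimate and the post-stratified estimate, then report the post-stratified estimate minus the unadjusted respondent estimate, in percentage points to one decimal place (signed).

+13.8 percentage points

Naive respondent-only estimate (weights = respondent counts):
  (150/875)×78.2 + (250/875)×35.3 + (250/875)×54.6 + (225/875)×87.4 = 61.5657%
Post-stratified estimate weights by population shares:
  0.18×78.2 + 0.13×35.3 + 0.11×54.6 + 0.58×87.4 = 75.363%
Difference = 75.363 − 61.5657 = 13.7973 pp.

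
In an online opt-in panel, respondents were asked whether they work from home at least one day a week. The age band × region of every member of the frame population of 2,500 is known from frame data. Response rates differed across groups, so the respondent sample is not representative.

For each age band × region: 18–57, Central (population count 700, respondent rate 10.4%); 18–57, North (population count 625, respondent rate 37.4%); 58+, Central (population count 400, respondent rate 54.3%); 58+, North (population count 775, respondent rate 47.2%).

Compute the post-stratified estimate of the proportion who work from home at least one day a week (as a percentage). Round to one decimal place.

35.6%

Post-stratification weights by population share, not respondent share:
  18–57, Central: (700/2,500) × 10.4 = 2.912
  18–57, North: (625/2,500) × 37.4 = 9.35
  58+, Central: (400/2,500) × 54.3 = 8.688
  58+, North: (775/2,500) × 47.2 = 14.632
Post-stratified estimate = 35.582 → 35.6%.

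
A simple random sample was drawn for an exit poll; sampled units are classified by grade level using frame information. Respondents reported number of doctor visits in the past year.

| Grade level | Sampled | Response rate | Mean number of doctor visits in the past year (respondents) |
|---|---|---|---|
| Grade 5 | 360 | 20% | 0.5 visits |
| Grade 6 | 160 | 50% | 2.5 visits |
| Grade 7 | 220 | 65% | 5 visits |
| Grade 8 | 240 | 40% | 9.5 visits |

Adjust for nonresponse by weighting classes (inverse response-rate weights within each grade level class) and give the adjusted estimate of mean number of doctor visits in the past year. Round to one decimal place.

Weighting each respondent by the inverse class response rate inflates each class back to its sampled size, so the class weight is n_sampled:
  Grade 5: 360 × 0.5 = 180
  Grade 6: 160 × 2.5 = 400
  Grade 7: 220 × 5 = 1100
  Grade 8: 240 × 9.5 = 2280
Adjusted estimate = 3960 / 980 = 4.04082 → 4.0.

4.0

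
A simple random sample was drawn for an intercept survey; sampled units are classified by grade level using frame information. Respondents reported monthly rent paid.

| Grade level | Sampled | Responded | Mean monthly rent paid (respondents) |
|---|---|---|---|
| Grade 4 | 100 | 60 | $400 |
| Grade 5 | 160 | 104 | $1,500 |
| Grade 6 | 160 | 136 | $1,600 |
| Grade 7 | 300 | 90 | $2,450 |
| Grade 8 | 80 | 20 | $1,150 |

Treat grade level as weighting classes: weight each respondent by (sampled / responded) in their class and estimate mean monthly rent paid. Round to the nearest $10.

Response rates by class: Grade 4 60/100 = 60%, Grade 5 104/160 = 65%, Grade 6 136/160 = 85%, Grade 7 90/300 = 30%, Grade 8 20/80 = 25%.
With weight = n_sampled/n_responded per class, the weighted class total is n_sampled:
  Grade 4: 100 × 400 = 40,000
  Grade 5: 160 × 1500 = 240,000
  Grade 6: 160 × 1600 = 256,000
  Grade 7: 300 × 2450 = 735,000
  Grade 8: 80 × 1150 = 92,000
Adjusted estimate = 1,363,000 / 800 = 1703.75 → $1,700.

$1,700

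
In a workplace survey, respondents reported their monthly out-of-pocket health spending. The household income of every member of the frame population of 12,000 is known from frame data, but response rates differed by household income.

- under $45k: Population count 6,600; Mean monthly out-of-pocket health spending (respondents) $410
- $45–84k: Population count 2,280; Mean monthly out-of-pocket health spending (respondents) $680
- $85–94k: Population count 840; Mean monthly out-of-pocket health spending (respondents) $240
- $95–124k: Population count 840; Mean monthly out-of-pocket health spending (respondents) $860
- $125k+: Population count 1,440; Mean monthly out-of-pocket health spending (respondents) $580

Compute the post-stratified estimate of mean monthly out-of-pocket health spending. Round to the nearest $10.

Post-stratification weights by population share, not respondent share:
  under $45k: (6,600/12,000) × 410 = 225.5
  $45–84k: (2,280/12,000) × 680 = 129.2
  $85–94k: (840/12,000) × 240 = 16.8
  $95–124k: (840/12,000) × 860 = 60.2
  $125k+: (1,440/12,000) × 580 = 69.6
Post-stratified estimate = 501.3 → $500.

$500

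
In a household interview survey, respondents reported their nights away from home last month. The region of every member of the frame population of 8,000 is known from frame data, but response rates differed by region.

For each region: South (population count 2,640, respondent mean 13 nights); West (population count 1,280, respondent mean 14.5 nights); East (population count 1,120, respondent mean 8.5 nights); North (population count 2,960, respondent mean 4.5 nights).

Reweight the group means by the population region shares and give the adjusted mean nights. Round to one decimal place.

Reweight to the known region distribution:
  South: (2,640/8,000) × 13 = 4.29
  West: (1,280/8,000) × 14.5 = 2.32
  East: (1,120/8,000) × 8.5 = 1.19
  North: (2,960/8,000) × 4.5 = 1.665
Post-stratified estimate = 9.465 → 9.5.

9.5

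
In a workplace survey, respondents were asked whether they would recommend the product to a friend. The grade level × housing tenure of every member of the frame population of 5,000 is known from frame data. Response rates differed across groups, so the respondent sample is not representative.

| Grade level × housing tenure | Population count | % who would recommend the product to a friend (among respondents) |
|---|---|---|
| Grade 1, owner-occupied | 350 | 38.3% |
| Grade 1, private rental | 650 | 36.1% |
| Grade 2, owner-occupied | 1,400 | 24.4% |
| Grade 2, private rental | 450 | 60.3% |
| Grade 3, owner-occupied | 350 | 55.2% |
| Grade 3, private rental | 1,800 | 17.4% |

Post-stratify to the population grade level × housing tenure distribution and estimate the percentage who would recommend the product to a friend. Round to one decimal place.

Weight each group's respondent value by its population share:
  Grade 1, owner-occupied: (350/5,000) × 38.3 = 2.681
  Grade 1, private rental: (650/5,000) × 36.1 = 4.693
  Grade 2, owner-occupied: (1,400/5,000) × 24.4 = 6.832
  Grade 2, private rental: (450/5,000) × 60.3 = 5.427
  Grade 3, owner-occupied: (350/5,000) × 55.2 = 3.864
  Grade 3, private rental: (1,800/5,000) × 17.4 = 6.264
Post-stratified estimate = 29.761 → 29.8%.

29.8%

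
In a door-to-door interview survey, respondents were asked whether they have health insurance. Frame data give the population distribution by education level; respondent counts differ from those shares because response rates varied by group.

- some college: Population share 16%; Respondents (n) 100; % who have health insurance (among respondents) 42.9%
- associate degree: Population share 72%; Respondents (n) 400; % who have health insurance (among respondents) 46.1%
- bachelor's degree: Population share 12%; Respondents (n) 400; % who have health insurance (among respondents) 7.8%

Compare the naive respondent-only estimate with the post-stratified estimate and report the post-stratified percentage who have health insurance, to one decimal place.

Naive respondent-only estimate (weights = respondent counts):
  (100/900)×42.9 + (400/900)×46.1 + (400/900)×7.8 = 28.7222%
Post-stratifying to population shares instead:
  0.16×42.9 + 0.72×46.1 + 0.12×7.8 = 40.992%

41.0%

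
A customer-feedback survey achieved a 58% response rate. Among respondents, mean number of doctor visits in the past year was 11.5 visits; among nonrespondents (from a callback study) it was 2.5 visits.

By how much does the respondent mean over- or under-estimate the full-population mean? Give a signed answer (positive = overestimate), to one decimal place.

+3.8

Nonresponse fraction = 1 − 0.58 = 0.42.
Bias = (nonresponse fraction) × (respondent mean − nonrespondent mean)
     = 0.42 × (11.5 − 2.5) = 0.42 × 9 = 3.78.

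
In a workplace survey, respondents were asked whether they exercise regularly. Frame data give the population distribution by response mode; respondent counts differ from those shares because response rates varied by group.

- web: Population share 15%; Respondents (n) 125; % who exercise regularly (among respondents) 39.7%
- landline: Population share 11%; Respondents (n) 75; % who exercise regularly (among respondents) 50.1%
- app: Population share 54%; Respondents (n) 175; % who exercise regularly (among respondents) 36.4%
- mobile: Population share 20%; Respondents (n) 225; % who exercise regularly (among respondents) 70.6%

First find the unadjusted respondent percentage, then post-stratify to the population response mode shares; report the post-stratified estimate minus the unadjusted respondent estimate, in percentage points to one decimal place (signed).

-6.4 percentage points

Naive respondent-only estimate (weights = respondent counts):
  (125/600)×39.7 + (75/600)×50.1 + (175/600)×36.4 + (225/600)×70.6 = 51.625%
Post-stratified estimate weights by population shares:
  0.15×39.7 + 0.11×50.1 + 0.54×36.4 + 0.2×70.6 = 45.242%
Difference = 45.242 − 51.625 = -6.383 pp.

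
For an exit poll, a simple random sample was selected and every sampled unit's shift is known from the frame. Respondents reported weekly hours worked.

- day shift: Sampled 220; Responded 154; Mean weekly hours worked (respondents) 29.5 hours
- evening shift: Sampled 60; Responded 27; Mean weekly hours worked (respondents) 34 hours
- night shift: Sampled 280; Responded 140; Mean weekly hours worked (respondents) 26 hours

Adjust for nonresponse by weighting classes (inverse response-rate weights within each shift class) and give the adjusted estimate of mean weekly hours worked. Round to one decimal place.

Class response rates: day shift 154/220 = 70%, evening shift 27/60 = 45%, night shift 140/280 = 50%.
Weighting each respondent by the inverse class response rate inflates each class back to its sampled size, so the class weight is n_sampled:
  day shift: 220 × 29.5 = 6490
  evening shift: 60 × 34 = 2040
  night shift: 280 × 26 = 7280
Adjusted estimate = 15,810 / 560 = 28.2321 → 28.2.

28.2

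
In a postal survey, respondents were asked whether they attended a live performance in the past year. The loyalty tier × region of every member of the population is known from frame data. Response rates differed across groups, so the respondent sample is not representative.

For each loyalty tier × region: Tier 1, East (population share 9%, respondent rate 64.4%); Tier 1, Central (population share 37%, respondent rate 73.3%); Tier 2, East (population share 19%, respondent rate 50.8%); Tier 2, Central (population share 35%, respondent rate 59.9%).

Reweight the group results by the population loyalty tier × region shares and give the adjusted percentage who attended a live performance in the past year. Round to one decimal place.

63.5%

Reweight to the known loyalty tier × region distribution:
  Tier 1, East: 0.09 × 64.4 = 5.796
  Tier 1, Central: 0.37 × 73.3 = 27.121
  Tier 2, East: 0.19 × 50.8 = 9.652
  Tier 2, Central: 0.35 × 59.9 = 20.965
Post-stratified estimate = 63.534 → 63.5%.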